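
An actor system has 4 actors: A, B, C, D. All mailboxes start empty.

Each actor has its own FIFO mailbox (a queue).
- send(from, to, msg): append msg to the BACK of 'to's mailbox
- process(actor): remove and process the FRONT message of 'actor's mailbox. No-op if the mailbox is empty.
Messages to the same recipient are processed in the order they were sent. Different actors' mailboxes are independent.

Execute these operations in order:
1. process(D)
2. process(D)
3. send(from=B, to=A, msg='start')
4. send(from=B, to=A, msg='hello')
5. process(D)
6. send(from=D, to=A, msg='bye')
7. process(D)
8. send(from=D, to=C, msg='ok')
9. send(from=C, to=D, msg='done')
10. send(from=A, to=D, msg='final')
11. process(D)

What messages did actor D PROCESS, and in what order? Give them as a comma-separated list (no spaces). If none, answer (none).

After 1 (process(D)): A:[] B:[] C:[] D:[]
After 2 (process(D)): A:[] B:[] C:[] D:[]
After 3 (send(from=B, to=A, msg='start')): A:[start] B:[] C:[] D:[]
After 4 (send(from=B, to=A, msg='hello')): A:[start,hello] B:[] C:[] D:[]
After 5 (process(D)): A:[start,hello] B:[] C:[] D:[]
After 6 (send(from=D, to=A, msg='bye')): A:[start,hello,bye] B:[] C:[] D:[]
After 7 (process(D)): A:[start,hello,bye] B:[] C:[] D:[]
After 8 (send(from=D, to=C, msg='ok')): A:[start,hello,bye] B:[] C:[ok] D:[]
After 9 (send(from=C, to=D, msg='done')): A:[start,hello,bye] B:[] C:[ok] D:[done]
After 10 (send(from=A, to=D, msg='final')): A:[start,hello,bye] B:[] C:[ok] D:[done,final]
After 11 (process(D)): A:[start,hello,bye] B:[] C:[ok] D:[final]

Answer: done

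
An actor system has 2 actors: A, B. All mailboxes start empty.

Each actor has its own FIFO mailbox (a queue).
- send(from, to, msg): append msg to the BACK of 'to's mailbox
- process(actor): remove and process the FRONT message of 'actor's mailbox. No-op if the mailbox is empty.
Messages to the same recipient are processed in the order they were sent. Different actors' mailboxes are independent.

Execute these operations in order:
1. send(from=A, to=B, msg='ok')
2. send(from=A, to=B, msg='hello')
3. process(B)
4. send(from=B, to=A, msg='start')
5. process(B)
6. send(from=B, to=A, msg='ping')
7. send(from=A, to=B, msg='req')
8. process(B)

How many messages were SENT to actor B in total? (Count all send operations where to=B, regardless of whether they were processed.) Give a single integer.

After 1 (send(from=A, to=B, msg='ok')): A:[] B:[ok]
After 2 (send(from=A, to=B, msg='hello')): A:[] B:[ok,hello]
After 3 (process(B)): A:[] B:[hello]
After 4 (send(from=B, to=A, msg='start')): A:[start] B:[hello]
After 5 (process(B)): A:[start] B:[]
After 6 (send(from=B, to=A, msg='ping')): A:[start,ping] B:[]
After 7 (send(from=A, to=B, msg='req')): A:[start,ping] B:[req]
After 8 (process(B)): A:[start,ping] B:[]

Answer: 3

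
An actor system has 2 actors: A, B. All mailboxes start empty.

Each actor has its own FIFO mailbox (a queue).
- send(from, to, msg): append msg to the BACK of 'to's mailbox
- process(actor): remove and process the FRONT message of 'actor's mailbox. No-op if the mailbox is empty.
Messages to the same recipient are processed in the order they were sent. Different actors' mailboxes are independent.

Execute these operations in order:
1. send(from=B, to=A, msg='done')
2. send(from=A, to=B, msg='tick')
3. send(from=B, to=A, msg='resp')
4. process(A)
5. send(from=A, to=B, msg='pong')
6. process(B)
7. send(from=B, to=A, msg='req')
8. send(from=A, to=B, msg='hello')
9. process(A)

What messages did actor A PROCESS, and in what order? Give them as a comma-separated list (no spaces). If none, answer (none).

Answer: done,resp

Derivation:
After 1 (send(from=B, to=A, msg='done')): A:[done] B:[]
After 2 (send(from=A, to=B, msg='tick')): A:[done] B:[tick]
After 3 (send(from=B, to=A, msg='resp')): A:[done,resp] B:[tick]
After 4 (process(A)): A:[resp] B:[tick]
After 5 (send(from=A, to=B, msg='pong')): A:[resp] B:[tick,pong]
After 6 (process(B)): A:[resp] B:[pong]
After 7 (send(from=B, to=A, msg='req')): A:[resp,req] B:[pong]
After 8 (send(from=A, to=B, msg='hello')): A:[resp,req] B:[pong,hello]
After 9 (process(A)): A:[req] B:[pong,hello]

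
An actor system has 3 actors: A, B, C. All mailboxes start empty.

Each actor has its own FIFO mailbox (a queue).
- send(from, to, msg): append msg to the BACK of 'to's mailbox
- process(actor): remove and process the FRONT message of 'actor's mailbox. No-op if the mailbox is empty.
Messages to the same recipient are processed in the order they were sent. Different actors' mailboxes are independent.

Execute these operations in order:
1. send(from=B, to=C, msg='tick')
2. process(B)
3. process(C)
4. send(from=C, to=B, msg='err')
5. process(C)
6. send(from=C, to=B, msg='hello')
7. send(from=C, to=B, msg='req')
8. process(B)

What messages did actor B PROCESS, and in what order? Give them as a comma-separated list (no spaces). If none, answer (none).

Answer: err

Derivation:
After 1 (send(from=B, to=C, msg='tick')): A:[] B:[] C:[tick]
After 2 (process(B)): A:[] B:[] C:[tick]
After 3 (process(C)): A:[] B:[] C:[]
After 4 (send(from=C, to=B, msg='err')): A:[] B:[err] C:[]
After 5 (process(C)): A:[] B:[err] C:[]
After 6 (send(from=C, to=B, msg='hello')): A:[] B:[err,hello] C:[]
After 7 (send(from=C, to=B, msg='req')): A:[] B:[err,hello,req] C:[]
After 8 (process(B)): A:[] B:[hello,req] C:[]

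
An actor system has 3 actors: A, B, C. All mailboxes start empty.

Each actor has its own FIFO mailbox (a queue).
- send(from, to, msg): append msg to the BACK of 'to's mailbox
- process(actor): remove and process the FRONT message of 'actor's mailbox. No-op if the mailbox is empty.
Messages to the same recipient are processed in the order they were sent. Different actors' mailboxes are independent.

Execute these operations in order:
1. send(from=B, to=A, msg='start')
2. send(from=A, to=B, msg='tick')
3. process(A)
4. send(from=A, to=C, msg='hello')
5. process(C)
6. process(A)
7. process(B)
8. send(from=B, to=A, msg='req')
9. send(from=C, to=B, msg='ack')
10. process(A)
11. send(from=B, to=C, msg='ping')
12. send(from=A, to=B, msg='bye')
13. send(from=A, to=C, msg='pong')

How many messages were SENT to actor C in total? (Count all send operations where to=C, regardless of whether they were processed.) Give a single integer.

Answer: 3

Derivation:
After 1 (send(from=B, to=A, msg='start')): A:[start] B:[] C:[]
After 2 (send(from=A, to=B, msg='tick')): A:[start] B:[tick] C:[]
After 3 (process(A)): A:[] B:[tick] C:[]
After 4 (send(from=A, to=C, msg='hello')): A:[] B:[tick] C:[hello]
After 5 (process(C)): A:[] B:[tick] C:[]
After 6 (process(A)): A:[] B:[tick] C:[]
After 7 (process(B)): A:[] B:[] C:[]
After 8 (send(from=B, to=A, msg='req')): A:[req] B:[] C:[]
After 9 (send(from=C, to=B, msg='ack')): A:[req] B:[ack] C:[]
After 10 (process(A)): A:[] B:[ack] C:[]
After 11 (send(from=B, to=C, msg='ping')): A:[] B:[ack] C:[ping]
After 12 (send(from=A, to=B, msg='bye')): A:[] B:[ack,bye] C:[ping]
After 13 (send(from=A, to=C, msg='pong')): A:[] B:[ack,bye] C:[ping,pong]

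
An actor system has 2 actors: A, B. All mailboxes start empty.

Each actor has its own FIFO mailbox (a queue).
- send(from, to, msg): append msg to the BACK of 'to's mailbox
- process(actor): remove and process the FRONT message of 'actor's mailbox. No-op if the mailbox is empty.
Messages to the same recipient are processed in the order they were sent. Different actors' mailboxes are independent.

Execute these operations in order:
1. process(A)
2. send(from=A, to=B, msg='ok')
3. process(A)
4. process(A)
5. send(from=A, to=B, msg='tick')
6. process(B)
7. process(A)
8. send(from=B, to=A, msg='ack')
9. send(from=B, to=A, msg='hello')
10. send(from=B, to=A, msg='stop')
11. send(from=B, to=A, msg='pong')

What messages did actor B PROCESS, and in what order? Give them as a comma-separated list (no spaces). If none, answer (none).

Answer: ok

Derivation:
After 1 (process(A)): A:[] B:[]
After 2 (send(from=A, to=B, msg='ok')): A:[] B:[ok]
After 3 (process(A)): A:[] B:[ok]
After 4 (process(A)): A:[] B:[ok]
After 5 (send(from=A, to=B, msg='tick')): A:[] B:[ok,tick]
After 6 (process(B)): A:[] B:[tick]
After 7 (process(A)): A:[] B:[tick]
After 8 (send(from=B, to=A, msg='ack')): A:[ack] B:[tick]
After 9 (send(from=B, to=A, msg='hello')): A:[ack,hello] B:[tick]
After 10 (send(from=B, to=A, msg='stop')): A:[ack,hello,stop] B:[tick]
After 11 (send(from=B, to=A, msg='pong')): A:[ack,hello,stop,pong] B:[tick]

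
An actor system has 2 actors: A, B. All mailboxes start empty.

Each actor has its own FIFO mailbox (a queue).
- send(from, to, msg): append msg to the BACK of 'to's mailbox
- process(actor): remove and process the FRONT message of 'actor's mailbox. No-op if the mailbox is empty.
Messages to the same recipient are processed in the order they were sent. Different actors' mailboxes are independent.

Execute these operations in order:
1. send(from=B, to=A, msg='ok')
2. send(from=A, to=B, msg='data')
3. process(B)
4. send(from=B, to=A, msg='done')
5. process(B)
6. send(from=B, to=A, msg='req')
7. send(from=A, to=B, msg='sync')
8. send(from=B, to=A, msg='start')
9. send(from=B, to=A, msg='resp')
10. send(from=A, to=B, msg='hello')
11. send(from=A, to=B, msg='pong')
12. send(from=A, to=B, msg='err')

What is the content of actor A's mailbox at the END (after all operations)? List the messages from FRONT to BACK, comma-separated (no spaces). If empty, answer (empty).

Answer: ok,done,req,start,resp

Derivation:
After 1 (send(from=B, to=A, msg='ok')): A:[ok] B:[]
After 2 (send(from=A, to=B, msg='data')): A:[ok] B:[data]
After 3 (process(B)): A:[ok] B:[]
After 4 (send(from=B, to=A, msg='done')): A:[ok,done] B:[]
After 5 (process(B)): A:[ok,done] B:[]
After 6 (send(from=B, to=A, msg='req')): A:[ok,done,req] B:[]
After 7 (send(from=A, to=B, msg='sync')): A:[ok,done,req] B:[sync]
After 8 (send(from=B, to=A, msg='start')): A:[ok,done,req,start] B:[sync]
After 9 (send(from=B, to=A, msg='resp')): A:[ok,done,req,start,resp] B:[sync]
After 10 (send(from=A, to=B, msg='hello')): A:[ok,done,req,start,resp] B:[sync,hello]
After 11 (send(from=A, to=B, msg='pong')): A:[ok,done,req,start,resp] B:[sync,hello,pong]
After 12 (send(from=A, to=B, msg='err')): A:[ok,done,req,start,resp] B:[sync,hello,pong,err]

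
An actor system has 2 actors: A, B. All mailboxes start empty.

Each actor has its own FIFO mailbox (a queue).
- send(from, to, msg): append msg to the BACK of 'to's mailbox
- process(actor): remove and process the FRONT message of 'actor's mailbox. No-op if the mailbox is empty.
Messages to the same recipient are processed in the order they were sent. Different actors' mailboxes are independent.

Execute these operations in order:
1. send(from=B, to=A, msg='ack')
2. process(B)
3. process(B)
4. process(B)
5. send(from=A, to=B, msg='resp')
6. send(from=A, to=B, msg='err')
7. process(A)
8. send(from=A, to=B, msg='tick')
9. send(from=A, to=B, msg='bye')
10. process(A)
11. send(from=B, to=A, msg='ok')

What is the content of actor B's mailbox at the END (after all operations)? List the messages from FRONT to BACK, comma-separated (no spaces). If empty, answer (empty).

Answer: resp,err,tick,bye

Derivation:
After 1 (send(from=B, to=A, msg='ack')): A:[ack] B:[]
After 2 (process(B)): A:[ack] B:[]
After 3 (process(B)): A:[ack] B:[]
After 4 (process(B)): A:[ack] B:[]
After 5 (send(from=A, to=B, msg='resp')): A:[ack] B:[resp]
After 6 (send(from=A, to=B, msg='err')): A:[ack] B:[resp,err]
After 7 (process(A)): A:[] B:[resp,err]
After 8 (send(from=A, to=B, msg='tick')): A:[] B:[resp,err,tick]
After 9 (send(from=A, to=B, msg='bye')): A:[] B:[resp,err,tick,bye]
After 10 (process(A)): A:[] B:[resp,err,tick,bye]
After 11 (send(from=B, to=A, msg='ok')): A:[ok] B:[resp,err,tick,bye]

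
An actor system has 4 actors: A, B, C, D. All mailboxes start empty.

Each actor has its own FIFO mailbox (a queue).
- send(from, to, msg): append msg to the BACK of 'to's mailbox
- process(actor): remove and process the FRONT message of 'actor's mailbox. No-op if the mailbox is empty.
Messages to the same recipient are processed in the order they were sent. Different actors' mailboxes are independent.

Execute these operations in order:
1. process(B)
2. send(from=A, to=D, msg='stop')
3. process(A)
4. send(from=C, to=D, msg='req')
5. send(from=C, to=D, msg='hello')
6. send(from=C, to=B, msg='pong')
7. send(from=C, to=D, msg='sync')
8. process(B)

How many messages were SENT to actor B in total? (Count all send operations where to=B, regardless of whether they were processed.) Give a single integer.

After 1 (process(B)): A:[] B:[] C:[] D:[]
After 2 (send(from=A, to=D, msg='stop')): A:[] B:[] C:[] D:[stop]
After 3 (process(A)): A:[] B:[] C:[] D:[stop]
After 4 (send(from=C, to=D, msg='req')): A:[] B:[] C:[] D:[stop,req]
After 5 (send(from=C, to=D, msg='hello')): A:[] B:[] C:[] D:[stop,req,hello]
After 6 (send(from=C, to=B, msg='pong')): A:[] B:[pong] C:[] D:[stop,req,hello]
After 7 (send(from=C, to=D, msg='sync')): A:[] B:[pong] C:[] D:[stop,req,hello,sync]
After 8 (process(B)): A:[] B:[] C:[] D:[stop,req,hello,sync]

Answer: 1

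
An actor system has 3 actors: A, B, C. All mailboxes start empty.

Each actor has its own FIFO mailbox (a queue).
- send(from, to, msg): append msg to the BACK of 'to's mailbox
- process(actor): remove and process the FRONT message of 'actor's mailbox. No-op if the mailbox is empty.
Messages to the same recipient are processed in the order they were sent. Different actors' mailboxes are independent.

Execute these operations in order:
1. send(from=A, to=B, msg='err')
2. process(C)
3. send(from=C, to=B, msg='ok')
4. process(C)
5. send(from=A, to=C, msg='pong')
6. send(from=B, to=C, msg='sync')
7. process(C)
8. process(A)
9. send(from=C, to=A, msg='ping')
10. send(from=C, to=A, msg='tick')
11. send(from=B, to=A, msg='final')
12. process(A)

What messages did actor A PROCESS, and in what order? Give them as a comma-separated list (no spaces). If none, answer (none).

Answer: ping

Derivation:
After 1 (send(from=A, to=B, msg='err')): A:[] B:[err] C:[]
After 2 (process(C)): A:[] B:[err] C:[]
After 3 (send(from=C, to=B, msg='ok')): A:[] B:[err,ok] C:[]
After 4 (process(C)): A:[] B:[err,ok] C:[]
After 5 (send(from=A, to=C, msg='pong')): A:[] B:[err,ok] C:[pong]
After 6 (send(from=B, to=C, msg='sync')): A:[] B:[err,ok] C:[pong,sync]
After 7 (process(C)): A:[] B:[err,ok] C:[sync]
After 8 (process(A)): A:[] B:[err,ok] C:[sync]
After 9 (send(from=C, to=A, msg='ping')): A:[ping] B:[err,ok] C:[sync]
After 10 (send(from=C, to=A, msg='tick')): A:[ping,tick] B:[err,ok] C:[sync]
After 11 (send(from=B, to=A, msg='final')): A:[ping,tick,final] B:[err,ok] C:[sync]
After 12 (process(A)): A:[tick,final] B:[err,ok] C:[sync]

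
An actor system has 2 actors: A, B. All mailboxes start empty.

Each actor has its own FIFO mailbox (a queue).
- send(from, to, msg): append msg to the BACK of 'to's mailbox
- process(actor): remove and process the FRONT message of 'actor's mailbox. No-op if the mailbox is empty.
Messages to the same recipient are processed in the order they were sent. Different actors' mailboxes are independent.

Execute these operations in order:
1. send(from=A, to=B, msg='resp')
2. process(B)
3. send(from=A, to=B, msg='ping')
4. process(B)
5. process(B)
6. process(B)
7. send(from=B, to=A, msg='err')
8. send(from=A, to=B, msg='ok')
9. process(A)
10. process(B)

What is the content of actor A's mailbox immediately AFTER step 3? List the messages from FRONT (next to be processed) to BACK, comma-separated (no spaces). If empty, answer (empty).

After 1 (send(from=A, to=B, msg='resp')): A:[] B:[resp]
After 2 (process(B)): A:[] B:[]
After 3 (send(from=A, to=B, msg='ping')): A:[] B:[ping]

(empty)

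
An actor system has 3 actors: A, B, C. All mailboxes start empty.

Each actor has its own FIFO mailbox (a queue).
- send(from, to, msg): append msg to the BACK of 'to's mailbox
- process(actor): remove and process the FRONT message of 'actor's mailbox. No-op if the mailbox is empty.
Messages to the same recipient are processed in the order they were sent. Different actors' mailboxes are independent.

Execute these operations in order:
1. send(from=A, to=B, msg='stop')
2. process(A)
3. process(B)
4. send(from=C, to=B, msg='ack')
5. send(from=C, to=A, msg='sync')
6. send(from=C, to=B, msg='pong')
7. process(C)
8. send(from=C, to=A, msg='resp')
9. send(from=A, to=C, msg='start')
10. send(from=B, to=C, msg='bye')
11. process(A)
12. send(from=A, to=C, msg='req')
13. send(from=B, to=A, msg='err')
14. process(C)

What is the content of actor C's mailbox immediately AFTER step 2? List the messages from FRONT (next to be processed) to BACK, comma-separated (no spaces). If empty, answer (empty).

After 1 (send(from=A, to=B, msg='stop')): A:[] B:[stop] C:[]
After 2 (process(A)): A:[] B:[stop] C:[]

(empty)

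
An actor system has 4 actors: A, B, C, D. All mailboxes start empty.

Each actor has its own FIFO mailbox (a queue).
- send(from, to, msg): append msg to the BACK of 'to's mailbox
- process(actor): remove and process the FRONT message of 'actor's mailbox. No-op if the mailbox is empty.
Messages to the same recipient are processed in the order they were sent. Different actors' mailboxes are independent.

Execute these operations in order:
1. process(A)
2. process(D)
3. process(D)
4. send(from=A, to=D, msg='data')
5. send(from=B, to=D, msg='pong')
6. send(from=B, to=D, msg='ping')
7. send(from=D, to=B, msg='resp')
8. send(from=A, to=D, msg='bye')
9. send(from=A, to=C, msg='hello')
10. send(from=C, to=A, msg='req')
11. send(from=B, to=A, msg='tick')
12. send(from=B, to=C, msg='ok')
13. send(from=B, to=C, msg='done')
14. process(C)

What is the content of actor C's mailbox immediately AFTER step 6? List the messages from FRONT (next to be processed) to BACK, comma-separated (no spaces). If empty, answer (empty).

After 1 (process(A)): A:[] B:[] C:[] D:[]
After 2 (process(D)): A:[] B:[] C:[] D:[]
After 3 (process(D)): A:[] B:[] C:[] D:[]
After 4 (send(from=A, to=D, msg='data')): A:[] B:[] C:[] D:[data]
After 5 (send(from=B, to=D, msg='pong')): A:[] B:[] C:[] D:[data,pong]
After 6 (send(from=B, to=D, msg='ping')): A:[] B:[] C:[] D:[data,pong,ping]

(empty)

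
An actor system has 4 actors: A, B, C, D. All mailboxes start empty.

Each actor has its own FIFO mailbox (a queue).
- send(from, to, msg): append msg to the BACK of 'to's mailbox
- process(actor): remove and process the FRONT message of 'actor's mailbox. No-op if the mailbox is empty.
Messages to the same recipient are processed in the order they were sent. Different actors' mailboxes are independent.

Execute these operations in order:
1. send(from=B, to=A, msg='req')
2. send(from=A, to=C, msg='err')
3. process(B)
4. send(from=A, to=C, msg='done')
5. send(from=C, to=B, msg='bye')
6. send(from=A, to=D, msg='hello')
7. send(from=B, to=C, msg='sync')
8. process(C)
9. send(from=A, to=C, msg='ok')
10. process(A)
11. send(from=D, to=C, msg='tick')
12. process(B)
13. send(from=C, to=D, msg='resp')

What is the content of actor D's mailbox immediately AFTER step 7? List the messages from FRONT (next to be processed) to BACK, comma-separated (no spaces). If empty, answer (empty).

After 1 (send(from=B, to=A, msg='req')): A:[req] B:[] C:[] D:[]
After 2 (send(from=A, to=C, msg='err')): A:[req] B:[] C:[err] D:[]
After 3 (process(B)): A:[req] B:[] C:[err] D:[]
After 4 (send(from=A, to=C, msg='done')): A:[req] B:[] C:[err,done] D:[]
After 5 (send(from=C, to=B, msg='bye')): A:[req] B:[bye] C:[err,done] D:[]
After 6 (send(from=A, to=D, msg='hello')): A:[req] B:[bye] C:[err,done] D:[hello]
After 7 (send(from=B, to=C, msg='sync')): A:[req] B:[bye] C:[err,done,sync] D:[hello]

hello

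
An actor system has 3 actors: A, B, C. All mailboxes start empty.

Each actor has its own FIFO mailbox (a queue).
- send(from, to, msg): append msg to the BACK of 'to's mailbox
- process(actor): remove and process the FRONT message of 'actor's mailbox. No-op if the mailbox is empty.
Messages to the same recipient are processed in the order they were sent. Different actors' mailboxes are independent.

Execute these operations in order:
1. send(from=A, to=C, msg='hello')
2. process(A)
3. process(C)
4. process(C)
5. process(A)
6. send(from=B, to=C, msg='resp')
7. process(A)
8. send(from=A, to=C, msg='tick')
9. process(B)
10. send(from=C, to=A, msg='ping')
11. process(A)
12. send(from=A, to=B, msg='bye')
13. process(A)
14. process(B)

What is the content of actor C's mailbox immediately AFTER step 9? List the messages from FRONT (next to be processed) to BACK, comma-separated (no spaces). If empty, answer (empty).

After 1 (send(from=A, to=C, msg='hello')): A:[] B:[] C:[hello]
After 2 (process(A)): A:[] B:[] C:[hello]
After 3 (process(C)): A:[] B:[] C:[]
After 4 (process(C)): A:[] B:[] C:[]
After 5 (process(A)): A:[] B:[] C:[]
After 6 (send(from=B, to=C, msg='resp')): A:[] B:[] C:[resp]
After 7 (process(A)): A:[] B:[] C:[resp]
After 8 (send(from=A, to=C, msg='tick')): A:[] B:[] C:[resp,tick]
After 9 (process(B)): A:[] B:[] C:[resp,tick]

resp,tick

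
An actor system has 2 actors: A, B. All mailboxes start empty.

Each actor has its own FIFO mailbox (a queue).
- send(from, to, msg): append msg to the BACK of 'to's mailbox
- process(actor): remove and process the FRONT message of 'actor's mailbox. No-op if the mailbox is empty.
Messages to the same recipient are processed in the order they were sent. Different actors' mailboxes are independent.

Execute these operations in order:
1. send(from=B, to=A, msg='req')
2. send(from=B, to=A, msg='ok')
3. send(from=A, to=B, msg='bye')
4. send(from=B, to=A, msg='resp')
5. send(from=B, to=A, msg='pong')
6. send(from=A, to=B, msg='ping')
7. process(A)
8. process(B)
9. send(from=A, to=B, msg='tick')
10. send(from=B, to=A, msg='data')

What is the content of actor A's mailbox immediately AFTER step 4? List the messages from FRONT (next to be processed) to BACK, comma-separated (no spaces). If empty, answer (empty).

After 1 (send(from=B, to=A, msg='req')): A:[req] B:[]
After 2 (send(from=B, to=A, msg='ok')): A:[req,ok] B:[]
After 3 (send(from=A, to=B, msg='bye')): A:[req,ok] B:[bye]
After 4 (send(from=B, to=A, msg='resp')): A:[req,ok,resp] B:[bye]

req,ok,resp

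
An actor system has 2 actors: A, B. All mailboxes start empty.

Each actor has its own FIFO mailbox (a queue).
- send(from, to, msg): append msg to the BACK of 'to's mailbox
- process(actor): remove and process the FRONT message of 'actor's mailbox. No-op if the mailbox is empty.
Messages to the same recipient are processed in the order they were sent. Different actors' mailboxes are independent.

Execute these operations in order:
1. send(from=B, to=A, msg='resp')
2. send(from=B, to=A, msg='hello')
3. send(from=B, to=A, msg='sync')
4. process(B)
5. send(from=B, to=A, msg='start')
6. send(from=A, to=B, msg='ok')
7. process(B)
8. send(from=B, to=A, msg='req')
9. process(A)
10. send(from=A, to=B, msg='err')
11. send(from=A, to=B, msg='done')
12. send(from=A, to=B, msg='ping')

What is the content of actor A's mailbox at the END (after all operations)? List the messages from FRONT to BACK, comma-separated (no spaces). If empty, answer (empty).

After 1 (send(from=B, to=A, msg='resp')): A:[resp] B:[]
After 2 (send(from=B, to=A, msg='hello')): A:[resp,hello] B:[]
After 3 (send(from=B, to=A, msg='sync')): A:[resp,hello,sync] B:[]
After 4 (process(B)): A:[resp,hello,sync] B:[]
After 5 (send(from=B, to=A, msg='start')): A:[resp,hello,sync,start] B:[]
After 6 (send(from=A, to=B, msg='ok')): A:[resp,hello,sync,start] B:[ok]
After 7 (process(B)): A:[resp,hello,sync,start] B:[]
After 8 (send(from=B, to=A, msg='req')): A:[resp,hello,sync,start,req] B:[]
After 9 (process(A)): A:[hello,sync,start,req] B:[]
After 10 (send(from=A, to=B, msg='err')): A:[hello,sync,start,req] B:[err]
After 11 (send(from=A, to=B, msg='done')): A:[hello,sync,start,req] B:[err,done]
After 12 (send(from=A, to=B, msg='ping')): A:[hello,sync,start,req] B:[err,done,ping]

Answer: hello,sync,start,req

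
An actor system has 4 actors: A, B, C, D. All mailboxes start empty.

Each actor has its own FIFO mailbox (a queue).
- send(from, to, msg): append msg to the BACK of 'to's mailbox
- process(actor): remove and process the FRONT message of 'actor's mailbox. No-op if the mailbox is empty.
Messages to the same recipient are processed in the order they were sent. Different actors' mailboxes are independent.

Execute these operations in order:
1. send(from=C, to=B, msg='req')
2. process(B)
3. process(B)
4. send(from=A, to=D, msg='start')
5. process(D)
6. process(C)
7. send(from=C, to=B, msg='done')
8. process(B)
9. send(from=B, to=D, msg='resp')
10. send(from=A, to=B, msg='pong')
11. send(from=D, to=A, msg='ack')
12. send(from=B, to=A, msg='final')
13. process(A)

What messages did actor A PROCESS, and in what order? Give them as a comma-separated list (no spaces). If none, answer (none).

Answer: ack

Derivation:
After 1 (send(from=C, to=B, msg='req')): A:[] B:[req] C:[] D:[]
After 2 (process(B)): A:[] B:[] C:[] D:[]
After 3 (process(B)): A:[] B:[] C:[] D:[]
After 4 (send(from=A, to=D, msg='start')): A:[] B:[] C:[] D:[start]
After 5 (process(D)): A:[] B:[] C:[] D:[]
After 6 (process(C)): A:[] B:[] C:[] D:[]
After 7 (send(from=C, to=B, msg='done')): A:[] B:[done] C:[] D:[]
After 8 (process(B)): A:[] B:[] C:[] D:[]
After 9 (send(from=B, to=D, msg='resp')): A:[] B:[] C:[] D:[resp]
After 10 (send(from=A, to=B, msg='pong')): A:[] B:[pong] C:[] D:[resp]
After 11 (send(from=D, to=A, msg='ack')): A:[ack] B:[pong] C:[] D:[resp]
After 12 (send(from=B, to=A, msg='final')): A:[ack,final] B:[pong] C:[] D:[resp]
After 13 (process(A)): A:[final] B:[pong] C:[] D:[resp]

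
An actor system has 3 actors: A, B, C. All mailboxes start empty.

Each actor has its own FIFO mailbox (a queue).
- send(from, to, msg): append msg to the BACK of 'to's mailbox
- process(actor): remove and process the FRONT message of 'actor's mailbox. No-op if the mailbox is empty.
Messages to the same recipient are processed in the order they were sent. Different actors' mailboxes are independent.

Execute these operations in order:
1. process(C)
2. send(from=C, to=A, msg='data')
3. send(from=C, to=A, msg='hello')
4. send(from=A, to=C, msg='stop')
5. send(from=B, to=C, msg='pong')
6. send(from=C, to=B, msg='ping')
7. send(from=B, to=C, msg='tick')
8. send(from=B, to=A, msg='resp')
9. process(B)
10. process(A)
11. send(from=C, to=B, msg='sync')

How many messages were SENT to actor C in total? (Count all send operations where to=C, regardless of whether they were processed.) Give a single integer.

Answer: 3

Derivation:
After 1 (process(C)): A:[] B:[] C:[]
After 2 (send(from=C, to=A, msg='data')): A:[data] B:[] C:[]
After 3 (send(from=C, to=A, msg='hello')): A:[data,hello] B:[] C:[]
After 4 (send(from=A, to=C, msg='stop')): A:[data,hello] B:[] C:[stop]
After 5 (send(from=B, to=C, msg='pong')): A:[data,hello] B:[] C:[stop,pong]
After 6 (send(from=C, to=B, msg='ping')): A:[data,hello] B:[ping] C:[stop,pong]
After 7 (send(from=B, to=C, msg='tick')): A:[data,hello] B:[ping] C:[stop,pong,tick]
After 8 (send(from=B, to=A, msg='resp')): A:[data,hello,resp] B:[ping] C:[stop,pong,tick]
After 9 (process(B)): A:[data,hello,resp] B:[] C:[stop,pong,tick]
After 10 (process(A)): A:[hello,resp] B:[] C:[stop,pong,tick]
After 11 (send(from=C, to=B, msg='sync')): A:[hello,resp] B:[sync] C:[stop,pong,tick]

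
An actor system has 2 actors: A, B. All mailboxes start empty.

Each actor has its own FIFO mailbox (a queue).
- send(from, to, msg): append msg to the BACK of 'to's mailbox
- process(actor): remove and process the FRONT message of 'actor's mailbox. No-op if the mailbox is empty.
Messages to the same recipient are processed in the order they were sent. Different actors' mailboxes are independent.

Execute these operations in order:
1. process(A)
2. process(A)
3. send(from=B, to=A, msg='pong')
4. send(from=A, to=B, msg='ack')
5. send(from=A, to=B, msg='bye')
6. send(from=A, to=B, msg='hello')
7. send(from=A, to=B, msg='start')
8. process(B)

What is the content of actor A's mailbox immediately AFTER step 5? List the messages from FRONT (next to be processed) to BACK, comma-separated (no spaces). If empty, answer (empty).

After 1 (process(A)): A:[] B:[]
After 2 (process(A)): A:[] B:[]
After 3 (send(from=B, to=A, msg='pong')): A:[pong] B:[]
After 4 (send(from=A, to=B, msg='ack')): A:[pong] B:[ack]
After 5 (send(from=A, to=B, msg='bye')): A:[pong] B:[ack,bye]

pong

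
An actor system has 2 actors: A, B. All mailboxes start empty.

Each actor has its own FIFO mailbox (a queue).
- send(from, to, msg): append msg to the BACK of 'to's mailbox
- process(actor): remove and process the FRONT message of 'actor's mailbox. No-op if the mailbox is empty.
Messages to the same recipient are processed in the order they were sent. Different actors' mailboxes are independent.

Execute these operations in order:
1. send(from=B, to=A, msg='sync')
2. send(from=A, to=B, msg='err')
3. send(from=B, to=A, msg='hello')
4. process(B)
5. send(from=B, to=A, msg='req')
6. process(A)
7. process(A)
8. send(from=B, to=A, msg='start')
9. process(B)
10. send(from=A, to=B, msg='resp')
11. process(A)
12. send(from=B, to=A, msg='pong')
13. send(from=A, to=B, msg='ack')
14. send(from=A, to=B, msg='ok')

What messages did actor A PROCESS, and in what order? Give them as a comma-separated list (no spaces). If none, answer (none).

Answer: sync,hello,req

Derivation:
After 1 (send(from=B, to=A, msg='sync')): A:[sync] B:[]
After 2 (send(from=A, to=B, msg='err')): A:[sync] B:[err]
After 3 (send(from=B, to=A, msg='hello')): A:[sync,hello] B:[err]
After 4 (process(B)): A:[sync,hello] B:[]
After 5 (send(from=B, to=A, msg='req')): A:[sync,hello,req] B:[]
After 6 (process(A)): A:[hello,req] B:[]
After 7 (process(A)): A:[req] B:[]
After 8 (send(from=B, to=A, msg='start')): A:[req,start] B:[]
After 9 (process(B)): A:[req,start] B:[]
After 10 (send(from=A, to=B, msg='resp')): A:[req,start] B:[resp]
After 11 (process(A)): A:[start] B:[resp]
After 12 (send(from=B, to=A, msg='pong')): A:[start,pong] B:[resp]
After 13 (send(from=A, to=B, msg='ack')): A:[start,pong] B:[resp,ack]
After 14 (send(from=A, to=B, msg='ok')): A:[start,pong] B:[resp,ack,ok]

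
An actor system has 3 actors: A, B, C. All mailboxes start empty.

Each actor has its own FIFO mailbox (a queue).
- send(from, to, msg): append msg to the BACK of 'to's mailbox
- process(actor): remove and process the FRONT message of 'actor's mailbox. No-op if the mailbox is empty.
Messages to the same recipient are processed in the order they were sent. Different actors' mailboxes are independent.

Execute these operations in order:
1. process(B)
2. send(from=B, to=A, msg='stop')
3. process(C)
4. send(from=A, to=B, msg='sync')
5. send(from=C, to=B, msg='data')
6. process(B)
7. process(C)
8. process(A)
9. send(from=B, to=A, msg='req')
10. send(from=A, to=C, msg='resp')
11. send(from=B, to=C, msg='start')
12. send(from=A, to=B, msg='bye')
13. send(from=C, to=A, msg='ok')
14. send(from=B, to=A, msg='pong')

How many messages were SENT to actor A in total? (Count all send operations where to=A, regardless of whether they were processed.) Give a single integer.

After 1 (process(B)): A:[] B:[] C:[]
After 2 (send(from=B, to=A, msg='stop')): A:[stop] B:[] C:[]
After 3 (process(C)): A:[stop] B:[] C:[]
After 4 (send(from=A, to=B, msg='sync')): A:[stop] B:[sync] C:[]
After 5 (send(from=C, to=B, msg='data')): A:[stop] B:[sync,data] C:[]
After 6 (process(B)): A:[stop] B:[data] C:[]
After 7 (process(C)): A:[stop] B:[data] C:[]
After 8 (process(A)): A:[] B:[data] C:[]
After 9 (send(from=B, to=A, msg='req')): A:[req] B:[data] C:[]
After 10 (send(from=A, to=C, msg='resp')): A:[req] B:[data] C:[resp]
After 11 (send(from=B, to=C, msg='start')): A:[req] B:[data] C:[resp,start]
After 12 (send(from=A, to=B, msg='bye')): A:[req] B:[data,bye] C:[resp,start]
After 13 (send(from=C, to=A, msg='ok')): A:[req,ok] B:[data,bye] C:[resp,start]
After 14 (send(from=B, to=A, msg='pong')): A:[req,ok,pong] B:[data,bye] C:[resp,start]

Answer: 4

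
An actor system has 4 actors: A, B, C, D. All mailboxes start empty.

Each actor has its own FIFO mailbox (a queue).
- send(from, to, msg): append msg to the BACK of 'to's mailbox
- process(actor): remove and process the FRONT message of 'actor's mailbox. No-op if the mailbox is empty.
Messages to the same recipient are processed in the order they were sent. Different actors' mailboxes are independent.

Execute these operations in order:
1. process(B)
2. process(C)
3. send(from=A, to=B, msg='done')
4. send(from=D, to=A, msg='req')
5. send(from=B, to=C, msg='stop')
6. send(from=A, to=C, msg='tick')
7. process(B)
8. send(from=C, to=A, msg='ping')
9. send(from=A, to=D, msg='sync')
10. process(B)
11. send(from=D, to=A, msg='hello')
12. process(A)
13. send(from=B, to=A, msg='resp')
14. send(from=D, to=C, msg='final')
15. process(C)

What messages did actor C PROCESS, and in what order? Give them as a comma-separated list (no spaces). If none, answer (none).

Answer: stop

Derivation:
After 1 (process(B)): A:[] B:[] C:[] D:[]
After 2 (process(C)): A:[] B:[] C:[] D:[]
After 3 (send(from=A, to=B, msg='done')): A:[] B:[done] C:[] D:[]
After 4 (send(from=D, to=A, msg='req')): A:[req] B:[done] C:[] D:[]
After 5 (send(from=B, to=C, msg='stop')): A:[req] B:[done] C:[stop] D:[]
After 6 (send(from=A, to=C, msg='tick')): A:[req] B:[done] C:[stop,tick] D:[]
After 7 (process(B)): A:[req] B:[] C:[stop,tick] D:[]
After 8 (send(from=C, to=A, msg='ping')): A:[req,ping] B:[] C:[stop,tick] D:[]
After 9 (send(from=A, to=D, msg='sync')): A:[req,ping] B:[] C:[stop,tick] D:[sync]
After 10 (process(B)): A:[req,ping] B:[] C:[stop,tick] D:[sync]
After 11 (send(from=D, to=A, msg='hello')): A:[req,ping,hello] B:[] C:[stop,tick] D:[sync]
After 12 (process(A)): A:[ping,hello] B:[] C:[stop,tick] D:[sync]
After 13 (send(from=B, to=A, msg='resp')): A:[ping,hello,resp] B:[] C:[stop,tick] D:[sync]
After 14 (send(from=D, to=C, msg='final')): A:[ping,hello,resp] B:[] C:[stop,tick,final] D:[sync]
After 15 (process(C)): A:[ping,hello,resp] B:[] C:[tick,final] D:[sync]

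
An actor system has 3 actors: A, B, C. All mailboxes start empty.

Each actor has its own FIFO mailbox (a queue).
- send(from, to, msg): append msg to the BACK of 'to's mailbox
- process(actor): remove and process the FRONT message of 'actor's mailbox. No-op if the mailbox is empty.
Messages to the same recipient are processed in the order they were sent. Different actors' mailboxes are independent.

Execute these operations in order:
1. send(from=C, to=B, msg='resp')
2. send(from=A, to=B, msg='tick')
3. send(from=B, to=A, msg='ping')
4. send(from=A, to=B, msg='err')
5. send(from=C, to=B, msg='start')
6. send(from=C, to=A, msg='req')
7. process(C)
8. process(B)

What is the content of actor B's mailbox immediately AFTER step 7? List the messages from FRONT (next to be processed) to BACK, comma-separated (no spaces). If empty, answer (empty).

After 1 (send(from=C, to=B, msg='resp')): A:[] B:[resp] C:[]
After 2 (send(from=A, to=B, msg='tick')): A:[] B:[resp,tick] C:[]
After 3 (send(from=B, to=A, msg='ping')): A:[ping] B:[resp,tick] C:[]
After 4 (send(from=A, to=B, msg='err')): A:[ping] B:[resp,tick,err] C:[]
After 5 (send(from=C, to=B, msg='start')): A:[ping] B:[resp,tick,err,start] C:[]
After 6 (send(from=C, to=A, msg='req')): A:[ping,req] B:[resp,tick,err,start] C:[]
After 7 (process(C)): A:[ping,req] B:[resp,tick,err,start] C:[]

resp,tick,err,start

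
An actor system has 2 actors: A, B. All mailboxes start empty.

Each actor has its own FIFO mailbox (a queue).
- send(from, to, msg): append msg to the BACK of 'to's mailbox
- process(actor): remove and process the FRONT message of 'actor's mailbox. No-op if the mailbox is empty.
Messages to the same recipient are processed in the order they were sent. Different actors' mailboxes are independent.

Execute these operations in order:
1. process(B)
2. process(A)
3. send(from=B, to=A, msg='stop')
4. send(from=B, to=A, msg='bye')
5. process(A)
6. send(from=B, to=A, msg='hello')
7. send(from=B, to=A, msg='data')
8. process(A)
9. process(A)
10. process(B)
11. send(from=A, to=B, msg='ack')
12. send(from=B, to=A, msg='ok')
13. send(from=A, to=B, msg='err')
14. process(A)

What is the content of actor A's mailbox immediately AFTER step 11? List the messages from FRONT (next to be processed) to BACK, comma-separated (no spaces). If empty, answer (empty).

After 1 (process(B)): A:[] B:[]
After 2 (process(A)): A:[] B:[]
After 3 (send(from=B, to=A, msg='stop')): A:[stop] B:[]
After 4 (send(from=B, to=A, msg='bye')): A:[stop,bye] B:[]
After 5 (process(A)): A:[bye] B:[]
After 6 (send(from=B, to=A, msg='hello')): A:[bye,hello] B:[]
After 7 (send(from=B, to=A, msg='data')): A:[bye,hello,data] B:[]
After 8 (process(A)): A:[hello,data] B:[]
After 9 (process(A)): A:[data] B:[]
After 10 (process(B)): A:[data] B:[]
After 11 (send(from=A, to=B, msg='ack')): A:[data] B:[ack]

data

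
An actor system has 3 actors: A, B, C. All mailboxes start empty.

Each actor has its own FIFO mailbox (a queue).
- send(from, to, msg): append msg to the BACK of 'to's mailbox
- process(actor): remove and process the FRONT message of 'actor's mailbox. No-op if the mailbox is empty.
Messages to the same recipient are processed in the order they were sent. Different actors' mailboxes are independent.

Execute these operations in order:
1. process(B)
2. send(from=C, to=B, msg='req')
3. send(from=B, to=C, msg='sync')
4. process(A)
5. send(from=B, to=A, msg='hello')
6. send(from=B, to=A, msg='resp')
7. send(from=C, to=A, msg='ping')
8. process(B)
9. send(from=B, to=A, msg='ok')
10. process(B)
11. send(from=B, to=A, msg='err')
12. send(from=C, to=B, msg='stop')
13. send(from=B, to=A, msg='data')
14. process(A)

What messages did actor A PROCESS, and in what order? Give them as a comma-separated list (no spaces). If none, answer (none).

After 1 (process(B)): A:[] B:[] C:[]
After 2 (send(from=C, to=B, msg='req')): A:[] B:[req] C:[]
After 3 (send(from=B, to=C, msg='sync')): A:[] B:[req] C:[sync]
After 4 (process(A)): A:[] B:[req] C:[sync]
After 5 (send(from=B, to=A, msg='hello')): A:[hello] B:[req] C:[sync]
After 6 (send(from=B, to=A, msg='resp')): A:[hello,resp] B:[req] C:[sync]
After 7 (send(from=C, to=A, msg='ping')): A:[hello,resp,ping] B:[req] C:[sync]
After 8 (process(B)): A:[hello,resp,ping] B:[] C:[sync]
After 9 (send(from=B, to=A, msg='ok')): A:[hello,resp,ping,ok] B:[] C:[sync]
After 10 (process(B)): A:[hello,resp,ping,ok] B:[] C:[sync]
After 11 (send(from=B, to=A, msg='err')): A:[hello,resp,ping,ok,err] B:[] C:[sync]
After 12 (send(from=C, to=B, msg='stop')): A:[hello,resp,ping,ok,err] B:[stop] C:[sync]
After 13 (send(from=B, to=A, msg='data')): A:[hello,resp,ping,ok,err,data] B:[stop] C:[sync]
After 14 (process(A)): A:[resp,ping,ok,err,data] B:[stop] C:[sync]

Answer: hello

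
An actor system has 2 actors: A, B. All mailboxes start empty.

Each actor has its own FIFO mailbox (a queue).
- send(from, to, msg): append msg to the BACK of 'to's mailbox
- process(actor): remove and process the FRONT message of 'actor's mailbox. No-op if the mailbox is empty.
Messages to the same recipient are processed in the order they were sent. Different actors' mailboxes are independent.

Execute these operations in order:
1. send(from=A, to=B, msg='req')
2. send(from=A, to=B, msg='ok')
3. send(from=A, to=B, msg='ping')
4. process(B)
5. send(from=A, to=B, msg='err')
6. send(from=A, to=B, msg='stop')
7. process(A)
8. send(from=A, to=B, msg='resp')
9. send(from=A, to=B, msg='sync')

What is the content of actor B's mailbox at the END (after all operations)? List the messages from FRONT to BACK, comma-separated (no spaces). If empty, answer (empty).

Answer: ok,ping,err,stop,resp,sync

Derivation:
After 1 (send(from=A, to=B, msg='req')): A:[] B:[req]
After 2 (send(from=A, to=B, msg='ok')): A:[] B:[req,ok]
After 3 (send(from=A, to=B, msg='ping')): A:[] B:[req,ok,ping]
After 4 (process(B)): A:[] B:[ok,ping]
After 5 (send(from=A, to=B, msg='err')): A:[] B:[ok,ping,err]
After 6 (send(from=A, to=B, msg='stop')): A:[] B:[ok,ping,err,stop]
After 7 (process(A)): A:[] B:[ok,ping,err,stop]
After 8 (send(from=A, to=B, msg='resp')): A:[] B:[ok,ping,err,stop,resp]
After 9 (send(from=A, to=B, msg='sync')): A:[] B:[ok,ping,err,stop,resp,sync]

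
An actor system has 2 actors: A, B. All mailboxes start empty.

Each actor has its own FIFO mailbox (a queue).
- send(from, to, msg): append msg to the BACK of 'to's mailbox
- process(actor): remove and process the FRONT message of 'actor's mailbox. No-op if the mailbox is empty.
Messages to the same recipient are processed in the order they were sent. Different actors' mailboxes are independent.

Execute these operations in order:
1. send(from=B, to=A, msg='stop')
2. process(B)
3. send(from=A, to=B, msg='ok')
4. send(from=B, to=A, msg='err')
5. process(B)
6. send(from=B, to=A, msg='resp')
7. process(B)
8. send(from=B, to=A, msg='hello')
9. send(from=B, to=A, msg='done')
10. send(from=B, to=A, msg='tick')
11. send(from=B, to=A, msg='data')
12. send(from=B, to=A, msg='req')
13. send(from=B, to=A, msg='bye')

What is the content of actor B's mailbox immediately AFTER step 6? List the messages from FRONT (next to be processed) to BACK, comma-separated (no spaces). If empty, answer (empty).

After 1 (send(from=B, to=A, msg='stop')): A:[stop] B:[]
After 2 (process(B)): A:[stop] B:[]
After 3 (send(from=A, to=B, msg='ok')): A:[stop] B:[ok]
After 4 (send(from=B, to=A, msg='err')): A:[stop,err] B:[ok]
After 5 (process(B)): A:[stop,err] B:[]
After 6 (send(from=B, to=A, msg='resp')): A:[stop,err,resp] B:[]

(empty)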